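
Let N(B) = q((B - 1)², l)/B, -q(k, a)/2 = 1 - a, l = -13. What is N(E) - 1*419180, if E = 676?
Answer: -70841427/169 ≈ -4.1918e+5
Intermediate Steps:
q(k, a) = -2 + 2*a (q(k, a) = -2*(1 - a) = -2 + 2*a)
N(B) = -28/B (N(B) = (-2 + 2*(-13))/B = (-2 - 26)/B = -28/B)
N(E) - 1*419180 = -28/676 - 1*419180 = -28*1/676 - 419180 = -7/169 - 419180 = -70841427/169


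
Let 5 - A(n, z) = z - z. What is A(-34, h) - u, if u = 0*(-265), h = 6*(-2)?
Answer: 5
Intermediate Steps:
h = -12
A(n, z) = 5 (A(n, z) = 5 - (z - z) = 5 - 1*0 = 5 + 0 = 5)
u = 0
A(-34, h) - u = 5 - 1*0 = 5 + 0 = 5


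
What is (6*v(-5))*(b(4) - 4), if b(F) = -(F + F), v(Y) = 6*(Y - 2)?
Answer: 3024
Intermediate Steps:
v(Y) = -12 + 6*Y (v(Y) = 6*(-2 + Y) = -12 + 6*Y)
b(F) = -2*F
(6*v(-5))*(b(4) - 4) = (6*(-12 + 6*(-5)))*(-2*4 - 4) = (6*(-12 - 30))*(-8 - 4) = (6*(-42))*(-12) = -252*(-12) = 3024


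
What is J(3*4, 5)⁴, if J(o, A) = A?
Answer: 625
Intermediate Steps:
J(3*4, 5)⁴ = 5⁴ = 625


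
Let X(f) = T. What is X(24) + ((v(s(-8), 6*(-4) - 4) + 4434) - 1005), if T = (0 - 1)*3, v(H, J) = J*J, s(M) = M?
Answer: 4210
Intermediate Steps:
v(H, J) = J²
T = -3 (T = -1*3 = -3)
X(f) = -3
X(24) + ((v(s(-8), 6*(-4) - 4) + 4434) - 1005) = -3 + (((6*(-4) - 4)² + 4434) - 1005) = -3 + (((-24 - 4)² + 4434) - 1005) = -3 + (((-28)² + 4434) - 1005) = -3 + ((784 + 4434) - 1005) = -3 + (5218 - 1005) = -3 + 4213 = 4210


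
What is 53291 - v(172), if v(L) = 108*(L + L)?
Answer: 16139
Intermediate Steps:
v(L) = 216*L (v(L) = 108*(2*L) = 216*L)
53291 - v(172) = 53291 - 216*172 = 53291 - 1*37152 = 53291 - 37152 = 16139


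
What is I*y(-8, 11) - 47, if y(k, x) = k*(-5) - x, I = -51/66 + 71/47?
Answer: -26471/1034 ≈ -25.601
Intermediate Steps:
I = 763/1034 (I = -51*1/66 + 71*(1/47) = -17/22 + 71/47 = 763/1034 ≈ 0.73791)
y(k, x) = -x - 5*k (y(k, x) = -5*k - x = -x - 5*k)
I*y(-8, 11) - 47 = 763*(-1*11 - 5*(-8))/1034 - 47 = 763*(-11 + 40)/1034 - 47 = (763/1034)*29 - 47 = 22127/1034 - 47 = -26471/1034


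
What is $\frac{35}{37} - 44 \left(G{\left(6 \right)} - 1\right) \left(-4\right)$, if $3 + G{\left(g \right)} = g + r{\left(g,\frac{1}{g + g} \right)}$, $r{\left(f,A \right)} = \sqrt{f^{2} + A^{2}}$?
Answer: $\frac{13059}{37} + \frac{44 \sqrt{5185}}{3} \approx 1409.0$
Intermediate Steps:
$r{\left(f,A \right)} = \sqrt{A^{2} + f^{2}}$
$G{\left(g \right)} = -3 + g + \sqrt{g^{2} + \frac{1}{4 g^{2}}}$ ($G{\left(g \right)} = -3 + \left(g + \sqrt{\left(\frac{1}{g + g}\right)^{2} + g^{2}}\right) = -3 + \left(g + \sqrt{\left(\frac{1}{2 g}\right)^{2} + g^{2}}\right) = -3 + \left(g + \sqrt{\frac{1}{4 g^{2}} + g^{2}}\right) = -3 + \left(g + \sqrt{g^{2} + \frac{1}{4 g^{2}}}\right) = -3 + g + \sqrt{g^{2} + \frac{1}{4 g^{2}}}$)
$\frac{35}{37} - 44 \left(G{\left(6 \right)} - 1\right) \left(-4\right) = \frac{35}{37} - 44 \left(\left(-3 + 6 + \frac{\sqrt{\frac{1}{36} + 4 \cdot 6^{2}}}{2}\right) - 1\right) \left(-4\right) = 35 \cdot \frac{1}{37} - 44 \left(\left(-3 + 6 + \frac{\sqrt{\frac{1}{36} + 4 \cdot 36}}{2}\right) - 1\right) \left(-4\right) = \frac{35}{37} - 44 \left(\left(-3 + 6 + \frac{\sqrt{\frac{1}{36} + 144}}{2}\right) - 1\right) \left(-4\right) = \frac{35}{37} - 44 \left(\left(-3 + 6 + \frac{\sqrt{\frac{5185}{36}}}{2}\right) - 1\right) \left(-4\right) = \frac{35}{37} - 44 \left(\left(-3 + 6 + \frac{\frac{1}{6} \sqrt{5185}}{2}\right) - 1\right) \left(-4\right) = \frac{35}{37} - 44 \left(\left(-3 + 6 + \frac{\sqrt{5185}}{12}\right) - 1\right) \left(-4\right) = \frac{35}{37} - 44 \left(\left(3 + \frac{\sqrt{5185}}{12}\right) - 1\right) \left(-4\right) = \frac{35}{37} - 44 \left(2 + \frac{\sqrt{5185}}{12}\right) \left(-4\right) = \frac{35}{37} - 44 \left(-8 - \frac{\sqrt{5185}}{3}\right) = \frac{35}{37} + \left(352 + \frac{44 \sqrt{5185}}{3}\right) = \frac{13059}{37} + \frac{44 \sqrt{5185}}{3}$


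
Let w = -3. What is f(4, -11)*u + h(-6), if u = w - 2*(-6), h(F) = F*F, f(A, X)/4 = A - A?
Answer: 36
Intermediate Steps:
f(A, X) = 0 (f(A, X) = 4*(A - A) = 4*0 = 0)
h(F) = F**2
u = 9 (u = -3 - 2*(-6) = -3 + 12 = 9)
f(4, -11)*u + h(-6) = 0*9 + (-6)**2 = 0 + 36 = 36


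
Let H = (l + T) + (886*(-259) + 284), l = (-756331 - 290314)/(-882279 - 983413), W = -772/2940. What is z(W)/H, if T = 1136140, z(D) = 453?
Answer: 845158476/1692090406045 ≈ 0.00049948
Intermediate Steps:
W = -193/735 (W = -772*1/2940 = -193/735 ≈ -0.26259)
l = 1046645/1865692 (l = -1046645/(-1865692) = -1046645*(-1/1865692) = 1046645/1865692 ≈ 0.56100)
H = 1692090406045/1865692 (H = (1046645/1865692 + 1136140) + (886*(-259) + 284) = 2119688355525/1865692 + (-229474 + 284) = 2119688355525/1865692 - 229190 = 1692090406045/1865692 ≈ 9.0695e+5)
z(W)/H = 453/(1692090406045/1865692) = 453*(1865692/1692090406045) = 845158476/1692090406045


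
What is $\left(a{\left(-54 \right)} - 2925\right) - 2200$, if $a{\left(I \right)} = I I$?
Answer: $-2209$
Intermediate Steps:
$a{\left(I \right)} = I^{2}$
$\left(a{\left(-54 \right)} - 2925\right) - 2200 = \left(\left(-54\right)^{2} - 2925\right) - 2200 = \left(2916 - 2925\right) - 2200 = -9 - 2200 = -2209$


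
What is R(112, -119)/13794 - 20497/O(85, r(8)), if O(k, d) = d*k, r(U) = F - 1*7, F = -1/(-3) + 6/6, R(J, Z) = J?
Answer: 424184347/9966165 ≈ 42.562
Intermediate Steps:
F = 4/3 (F = -1*(-⅓) + 6*(⅙) = ⅓ + 1 = 4/3 ≈ 1.3333)
r(U) = -17/3 (r(U) = 4/3 - 1*7 = 4/3 - 7 = -17/3)
R(112, -119)/13794 - 20497/O(85, r(8)) = 112/13794 - 20497/((-17/3*85)) = 112*(1/13794) - 20497/(-1445/3) = 56/6897 - 20497*(-3/1445) = 56/6897 + 61491/1445 = 424184347/9966165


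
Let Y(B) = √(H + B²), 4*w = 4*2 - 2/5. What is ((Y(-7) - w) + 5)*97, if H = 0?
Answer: 9797/10 ≈ 979.70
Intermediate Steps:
w = 19/10 (w = (4*2 - 2/5)/4 = (8 - 2*⅕)/4 = (8 - ⅖)/4 = (¼)*(38/5) = 19/10 ≈ 1.9000)
Y(B) = √(B²) (Y(B) = √(0 + B²) = √(B²))
((Y(-7) - w) + 5)*97 = ((√((-7)²) - 1*19/10) + 5)*97 = ((√49 - 19/10) + 5)*97 = ((7 - 19/10) + 5)*97 = (51/10 + 5)*97 = (101/10)*97 = 9797/10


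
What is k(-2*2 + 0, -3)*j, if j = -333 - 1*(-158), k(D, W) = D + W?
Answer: 1225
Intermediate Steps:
j = -175 (j = -333 + 158 = -175)
k(-2*2 + 0, -3)*j = ((-2*2 + 0) - 3)*(-175) = ((-4 + 0) - 3)*(-175) = (-4 - 3)*(-175) = -7*(-175) = 1225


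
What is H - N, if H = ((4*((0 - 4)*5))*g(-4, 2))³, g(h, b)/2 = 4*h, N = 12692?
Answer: 16777203308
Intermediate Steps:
g(h, b) = 8*h (g(h, b) = 2*(4*h) = 8*h)
H = 16777216000 (H = ((4*((0 - 4)*5))*(8*(-4)))³ = ((4*(-4*5))*(-32))³ = ((4*(-20))*(-32))³ = (-80*(-32))³ = 2560³ = 16777216000)
H - N = 16777216000 - 1*12692 = 16777216000 - 12692 = 16777203308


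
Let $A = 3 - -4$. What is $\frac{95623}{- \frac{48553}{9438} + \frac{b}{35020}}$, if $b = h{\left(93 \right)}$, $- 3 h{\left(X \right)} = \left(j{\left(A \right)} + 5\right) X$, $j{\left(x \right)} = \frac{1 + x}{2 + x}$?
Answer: $- \frac{47407793081220}{2553073529} \approx -18569.0$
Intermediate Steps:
$A = 7$ ($A = 3 + 4 = 7$)
$j{\left(x \right)} = \frac{1 + x}{2 + x}$
$h{\left(X \right)} = - \frac{53 X}{27}$ ($h{\left(X \right)} = - \frac{\left(\frac{1 + 7}{2 + 7} + 5\right) X}{3} = - \frac{\left(\frac{1}{9} \cdot 8 + 5\right) X}{3} = - \frac{\left(\frac{8}{9} + 5\right) X}{3} = - \frac{\frac{53}{9} X}{3} = - \frac{53 X}{27}$)
$b = - \frac{1643}{9}$ ($b = \left(- \frac{53}{27}\right) 93 = - \frac{1643}{9} \approx -182.56$)
$\frac{95623}{- \frac{48553}{9438} + \frac{b}{35020}} = \frac{95623}{- \frac{48553}{9438} - \frac{1643}{9 \cdot 35020}} = \frac{95623}{\left(-48553\right) \frac{1}{9438} - \frac{1643}{315180}} = \frac{95623}{- \frac{48553}{9438} - \frac{1643}{315180}} = \frac{95623}{- \frac{2553073529}{495778140}} = 95623 \left(- \frac{495778140}{2553073529}\right) = - \frac{47407793081220}{2553073529}$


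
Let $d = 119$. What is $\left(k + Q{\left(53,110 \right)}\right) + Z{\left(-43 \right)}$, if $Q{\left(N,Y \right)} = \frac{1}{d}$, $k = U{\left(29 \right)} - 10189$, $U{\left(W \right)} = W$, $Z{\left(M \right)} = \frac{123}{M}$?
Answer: $- \frac{52003314}{5117} \approx -10163.0$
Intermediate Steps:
$k = -10160$ ($k = 29 - 10189 = -10160$)
$Q{\left(N,Y \right)} = \frac{1}{119}$
$\left(k + Q{\left(53,110 \right)}\right) + Z{\left(-43 \right)} = \left(-10160 + \frac{1}{119}\right) + \frac{123}{-43} = - \frac{1209039}{119} + 123 \left(- \frac{1}{43}\right) = - \frac{1209039}{119} - \frac{123}{43} = - \frac{52003314}{5117}$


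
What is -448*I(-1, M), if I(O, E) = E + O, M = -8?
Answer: 4032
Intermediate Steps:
-448*I(-1, M) = -448*(-8 - 1) = -448*(-9) = 4032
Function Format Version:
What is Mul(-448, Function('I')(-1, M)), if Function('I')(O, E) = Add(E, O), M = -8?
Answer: 4032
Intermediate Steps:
Mul(-448, Function('I')(-1, M)) = Mul(-448, Add(-8, -1)) = Mul(-448, -9) = 4032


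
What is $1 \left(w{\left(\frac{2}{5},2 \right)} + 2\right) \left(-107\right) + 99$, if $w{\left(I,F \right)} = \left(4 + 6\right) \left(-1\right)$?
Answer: $955$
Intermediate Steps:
$w{\left(I,F \right)} = -10$ ($w{\left(I,F \right)} = 10 \left(-1\right) = -10$)
$1 \left(w{\left(\frac{2}{5},2 \right)} + 2\right) \left(-107\right) + 99 = 1 \left(-10 + 2\right) \left(-107\right) + 99 = 1 \left(-8\right) \left(-107\right) + 99 = \left(-8\right) \left(-107\right) + 99 = 856 + 99 = 955$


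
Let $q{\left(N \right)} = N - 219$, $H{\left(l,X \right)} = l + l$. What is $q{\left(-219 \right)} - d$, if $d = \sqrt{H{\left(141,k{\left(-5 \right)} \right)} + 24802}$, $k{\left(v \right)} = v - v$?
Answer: $-438 - 2 \sqrt{6271} \approx -596.38$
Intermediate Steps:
$k{\left(v \right)} = 0$
$H{\left(l,X \right)} = 2 l$
$q{\left(N \right)} = -219 + N$
$d = 2 \sqrt{6271}$ ($d = \sqrt{2 \cdot 141 + 24802} = \sqrt{282 + 24802} = \sqrt{25084} = 2 \sqrt{6271} \approx 158.38$)
$q{\left(-219 \right)} - d = \left(-219 - 219\right) - 2 \sqrt{6271} = -438 - 2 \sqrt{6271}$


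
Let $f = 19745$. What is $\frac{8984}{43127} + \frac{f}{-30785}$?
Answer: $- \frac{114994035}{265532939} \approx -0.43307$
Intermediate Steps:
$\frac{8984}{43127} + \frac{f}{-30785} = \frac{8984}{43127} + \frac{19745}{-30785} = 8984 \cdot \frac{1}{43127} + 19745 \left(- \frac{1}{30785}\right) = \frac{8984}{43127} - \frac{3949}{6157} = - \frac{114994035}{265532939}$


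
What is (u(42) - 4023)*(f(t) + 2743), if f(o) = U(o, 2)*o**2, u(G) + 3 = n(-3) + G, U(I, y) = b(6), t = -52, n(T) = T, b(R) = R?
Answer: -75621429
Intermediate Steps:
U(I, y) = 6
u(G) = -6 + G (u(G) = -3 + (-3 + G) = -6 + G)
f(o) = 6*o**2
(u(42) - 4023)*(f(t) + 2743) = ((-6 + 42) - 4023)*(6*(-52)**2 + 2743) = (36 - 4023)*(6*2704 + 2743) = -3987*(16224 + 2743) = -3987*18967 = -75621429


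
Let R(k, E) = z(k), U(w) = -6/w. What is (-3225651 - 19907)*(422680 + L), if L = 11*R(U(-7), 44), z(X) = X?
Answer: -9603041394908/7 ≈ -1.3719e+12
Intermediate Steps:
R(k, E) = k
L = 66/7 (L = 11*(-6/(-7)) = 11*(-6*(-⅐)) = 11*(6/7) = 66/7 ≈ 9.4286)
(-3225651 - 19907)*(422680 + L) = (-3225651 - 19907)*(422680 + 66/7) = -3245558*2958826/7 = -9603041394908/7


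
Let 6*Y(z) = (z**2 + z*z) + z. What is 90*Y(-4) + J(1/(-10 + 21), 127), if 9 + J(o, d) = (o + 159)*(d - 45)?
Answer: 148021/11 ≈ 13456.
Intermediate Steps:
Y(z) = z**2/3 + z/6 (Y(z) = ((z**2 + z*z) + z)/6 = ((z**2 + z**2) + z)/6 = (2*z**2 + z)/6 = (z + 2*z**2)/6 = z**2/3 + z/6)
J(o, d) = -9 + (-45 + d)*(159 + o) (J(o, d) = -9 + (o + 159)*(d - 45) = -9 + (159 + o)*(-45 + d) = -9 + (-45 + d)*(159 + o))
90*Y(-4) + J(1/(-10 + 21), 127) = 90*((1/6)*(-4)*(1 + 2*(-4))) + (-7164 - 45/(-10 + 21) + 159*127 + 127/(-10 + 21)) = 90*((1/6)*(-4)*(1 - 8)) + (-7164 - 45/11 + 20193 + 127/11) = 90*((1/6)*(-4)*(-7)) + (-7164 - 45*1/11 + 20193 + 127*(1/11)) = 90*(14/3) + (-7164 - 45/11 + 20193 + 127/11) = 420 + 143401/11 = 148021/11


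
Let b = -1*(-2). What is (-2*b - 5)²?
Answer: 81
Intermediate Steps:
b = 2
(-2*b - 5)² = (-2*2 - 5)² = (-4 - 5)² = (-9)² = 81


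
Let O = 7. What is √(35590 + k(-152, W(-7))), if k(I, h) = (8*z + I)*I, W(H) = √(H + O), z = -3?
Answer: √62342 ≈ 249.68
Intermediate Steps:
W(H) = √(7 + H) (W(H) = √(H + 7) = √(7 + H))
k(I, h) = I*(-24 + I) (k(I, h) = (8*(-3) + I)*I = (-24 + I)*I = I*(-24 + I))
√(35590 + k(-152, W(-7))) = √(35590 - 152*(-24 - 152)) = √(35590 - 152*(-176)) = √(35590 + 26752) = √62342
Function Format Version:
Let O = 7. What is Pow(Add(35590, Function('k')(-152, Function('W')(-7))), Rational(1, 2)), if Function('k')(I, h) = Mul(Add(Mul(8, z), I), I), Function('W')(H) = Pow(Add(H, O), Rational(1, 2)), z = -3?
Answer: Pow(62342, Rational(1, 2)) ≈ 249.68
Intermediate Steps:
Function('W')(H) = Pow(Add(7, H), Rational(1, 2)) (Function('W')(H) = Pow(Add(H, 7), Rational(1, 2)) = Pow(Add(7, H), Rational(1, 2)))
Function('k')(I, h) = Mul(I, Add(-24, I)) (Function('k')(I, h) = Mul(Add(Mul(8, -3), I), I) = Mul(Add(-24, I), I) = Mul(I, Add(-24, I)))
Pow(Add(35590, Function('k')(-152, Function('W')(-7))), Rational(1, 2)) = Pow(Add(35590, Mul(-152, Add(-24, -152))), Rational(1, 2)) = Pow(Add(35590, Mul(-152, -176)), Rational(1, 2)) = Pow(Add(35590, 26752), Rational(1, 2)) = Pow(62342, Rational(1, 2))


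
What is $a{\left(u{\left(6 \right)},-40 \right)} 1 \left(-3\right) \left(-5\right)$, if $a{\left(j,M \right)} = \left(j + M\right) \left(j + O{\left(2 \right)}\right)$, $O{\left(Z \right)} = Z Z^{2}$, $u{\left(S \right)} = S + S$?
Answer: $-8400$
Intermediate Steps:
$u{\left(S \right)} = 2 S$
$O{\left(Z \right)} = Z^{3}$
$a{\left(j,M \right)} = \left(8 + j\right) \left(M + j\right)$ ($a{\left(j,M \right)} = \left(j + M\right) \left(j + 2^{3}\right) = \left(M + j\right) \left(j + 8\right) = \left(M + j\right) \left(8 + j\right) = \left(8 + j\right) \left(M + j\right)$)
$a{\left(u{\left(6 \right)},-40 \right)} 1 \left(-3\right) \left(-5\right) = \left(\left(2 \cdot 6\right)^{2} + 8 \left(-40\right) + 8 \cdot 2 \cdot 6 - 40 \cdot 2 \cdot 6\right) 1 \left(-3\right) \left(-5\right) = \left(12^{2} - 320 + 8 \cdot 12 - 480\right) \left(\left(-3\right) \left(-5\right)\right) = \left(144 - 320 + 96 - 480\right) 15 = \left(-560\right) 15 = -8400$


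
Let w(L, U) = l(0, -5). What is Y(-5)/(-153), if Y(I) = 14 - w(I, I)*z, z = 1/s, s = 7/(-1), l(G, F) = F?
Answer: -31/357 ≈ -0.086835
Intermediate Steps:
s = -7 (s = 7*(-1) = -7)
w(L, U) = -5
z = -1/7 (z = 1/(-7) = -1/7 ≈ -0.14286)
Y(I) = 93/7 (Y(I) = 14 - (-5)*(-1)/7 = 14 - 1*5/7 = 14 - 5/7 = 93/7)
Y(-5)/(-153) = (93/7)/(-153) = (93/7)*(-1/153) = -31/357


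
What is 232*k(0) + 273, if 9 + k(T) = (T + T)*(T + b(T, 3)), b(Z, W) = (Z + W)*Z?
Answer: -1815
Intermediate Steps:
b(Z, W) = Z*(W + Z) (b(Z, W) = (W + Z)*Z = Z*(W + Z))
k(T) = -9 + 2*T*(T + T*(3 + T)) (k(T) = -9 + (T + T)*(T + T*(3 + T)) = -9 + (2*T)*(T + T*(3 + T)) = -9 + 2*T*(T + T*(3 + T)))
232*k(0) + 273 = 232*(-9 + 2*0**3 + 8*0**2) + 273 = 232*(-9 + 2*0 + 8*0) + 273 = 232*(-9 + 0 + 0) + 273 = 232*(-9) + 273 = -2088 + 273 = -1815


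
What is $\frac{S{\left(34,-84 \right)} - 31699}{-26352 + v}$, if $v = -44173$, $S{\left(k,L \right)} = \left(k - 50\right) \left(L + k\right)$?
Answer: $\frac{30899}{70525} \approx 0.43813$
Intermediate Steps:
$S{\left(k,L \right)} = \left(-50 + k\right) \left(L + k\right)$
$\frac{S{\left(34,-84 \right)} - 31699}{-26352 + v} = \frac{\left(34^{2} - -4200 - 1700 - 2856\right) - 31699}{-26352 - 44173} = \frac{\left(1156 + 4200 - 1700 - 2856\right) - 31699}{-70525} = \left(800 - 31699\right) \left(- \frac{1}{70525}\right) = \left(-30899\right) \left(- \frac{1}{70525}\right) = \frac{30899}{70525}$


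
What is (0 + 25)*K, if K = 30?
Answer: 750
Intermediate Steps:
(0 + 25)*K = (0 + 25)*30 = 25*30 = 750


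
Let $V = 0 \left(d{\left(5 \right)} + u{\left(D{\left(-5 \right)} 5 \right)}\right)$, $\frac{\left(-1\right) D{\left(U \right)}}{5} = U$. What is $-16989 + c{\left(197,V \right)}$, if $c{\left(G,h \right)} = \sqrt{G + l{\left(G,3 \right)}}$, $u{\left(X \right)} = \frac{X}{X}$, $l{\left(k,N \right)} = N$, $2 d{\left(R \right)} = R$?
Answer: $-16989 + 10 \sqrt{2} \approx -16975.0$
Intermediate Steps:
$D{\left(U \right)} = - 5 U$
$d{\left(R \right)} = \frac{R}{2}$
$u{\left(X \right)} = 1$
$V = 0$ ($V = 0 \left(\frac{1}{2} \cdot 5 + 1\right) = 0 \left(\frac{5}{2} + 1\right) = 0 \cdot \frac{7}{2} = 0$)
$c{\left(G,h \right)} = \sqrt{3 + G}$ ($c{\left(G,h \right)} = \sqrt{G + 3} = \sqrt{3 + G}$)
$-16989 + c{\left(197,V \right)} = -16989 + \sqrt{3 + 197} = -16989 + \sqrt{200} = -16989 + 10 \sqrt{2}$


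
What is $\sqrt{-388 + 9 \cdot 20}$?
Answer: $4 i \sqrt{13} \approx 14.422 i$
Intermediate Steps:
$\sqrt{-388 + 9 \cdot 20} = \sqrt{-388 + 180} = \sqrt{-208} = 4 i \sqrt{13}$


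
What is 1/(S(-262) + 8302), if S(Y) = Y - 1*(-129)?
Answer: 1/8169 ≈ 0.00012241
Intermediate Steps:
S(Y) = 129 + Y (S(Y) = Y + 129 = 129 + Y)
1/(S(-262) + 8302) = 1/((129 - 262) + 8302) = 1/(-133 + 8302) = 1/8169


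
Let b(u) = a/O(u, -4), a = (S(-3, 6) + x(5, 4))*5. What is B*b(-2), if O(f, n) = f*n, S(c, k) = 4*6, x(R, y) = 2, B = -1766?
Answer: -57395/2 ≈ -28698.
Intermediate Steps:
S(c, k) = 24
a = 130 (a = (24 + 2)*5 = 26*5 = 130)
b(u) = -65/(2*u) (b(u) = 130/((u*(-4))) = 130/((-4*u)) = 130*(-1/(4*u)) = -65/(2*u))
B*b(-2) = -(-57395)/(-2) = -(-57395)*(-1)/2 = -1766*65/4 = -57395/2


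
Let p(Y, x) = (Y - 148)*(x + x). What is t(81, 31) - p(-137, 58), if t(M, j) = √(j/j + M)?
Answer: 33060 + √82 ≈ 33069.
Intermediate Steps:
p(Y, x) = 2*x*(-148 + Y) (p(Y, x) = (-148 + Y)*(2*x) = 2*x*(-148 + Y))
t(M, j) = √(1 + M)
t(81, 31) - p(-137, 58) = √(1 + 81) - 2*58*(-148 - 137) = √82 - 2*58*(-285) = √82 - 1*(-33060) = √82 + 33060 = 33060 + √82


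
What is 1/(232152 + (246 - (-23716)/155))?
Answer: 155/36045406 ≈ 4.3001e-6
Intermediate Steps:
1/(232152 + (246 - (-23716)/155)) = 1/(232152 + (246 - 308*(-77/155))) = 1/(232152 + (246 + 23716/155)) = 1/(232152 + 61846/155) = 1/(36045406/155) = 155/36045406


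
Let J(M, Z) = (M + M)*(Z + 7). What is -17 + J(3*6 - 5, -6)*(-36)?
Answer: -953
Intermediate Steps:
J(M, Z) = 2*M*(7 + Z) (J(M, Z) = (2*M)*(7 + Z) = 2*M*(7 + Z))
-17 + J(3*6 - 5, -6)*(-36) = -17 + (2*(3*6 - 5)*(7 - 6))*(-36) = -17 + (2*(18 - 5)*1)*(-36) = -17 + (2*13*1)*(-36) = -17 + 26*(-36) = -17 - 936 = -953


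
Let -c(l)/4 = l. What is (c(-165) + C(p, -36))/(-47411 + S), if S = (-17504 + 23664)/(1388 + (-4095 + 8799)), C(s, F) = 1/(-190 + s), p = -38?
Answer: -32739931/2351833452 ≈ -0.013921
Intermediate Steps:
c(l) = -4*l
S = 1540/1523 (S = 6160/(1388 + 4704) = 6160/6092 = 6160*(1/6092) = 1540/1523 ≈ 1.0112)
(c(-165) + C(p, -36))/(-47411 + S) = (-4*(-165) + 1/(-190 - 38))/(-47411 + 1540/1523) = (660 + 1/(-228))/(-72205413/1523) = (660 - 1/228)*(-1523/72205413) = (150479/228)*(-1523/72205413) = -32739931/2351833452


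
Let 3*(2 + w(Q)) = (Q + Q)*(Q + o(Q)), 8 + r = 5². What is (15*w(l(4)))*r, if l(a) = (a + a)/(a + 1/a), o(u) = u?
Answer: 11810/17 ≈ 694.71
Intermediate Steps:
l(a) = 2*a/(a + 1/a) (l(a) = (2*a)/(a + 1/a) = 2*a/(a + 1/a))
r = 17 (r = -8 + 5² = -8 + 25 = 17)
w(Q) = -2 + 4*Q²/3 (w(Q) = -2 + ((Q + Q)*(Q + Q))/3 = -2 + ((2*Q)*(2*Q))/3 = -2 + (4*Q²)/3 = -2 + 4*Q²/3)
(15*w(l(4)))*r = (15*(-2 + 4*(2*4²/(1 + 4²))²/3))*17 = (15*(-2 + 4*(2*16/(1 + 16))²/3))*17 = (15*(-2 + 4*(2*16/17)²/3))*17 = (15*(-2 + 4*(2*16*(1/17))²/3))*17 = (15*(-2 + 4*(32/17)²/3))*17 = (15*(-2 + (4/3)*(1024/289)))*17 = (15*(-2 + 4096/867))*17 = (15*(2362/867))*17 = (11810/289)*17 = 11810/17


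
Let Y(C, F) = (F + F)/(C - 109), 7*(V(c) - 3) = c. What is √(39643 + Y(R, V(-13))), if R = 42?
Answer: 3*√968878491/469 ≈ 199.11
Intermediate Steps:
V(c) = 3 + c/7
Y(C, F) = 2*F/(-109 + C) (Y(C, F) = (2*F)/(-109 + C) = 2*F/(-109 + C))
√(39643 + Y(R, V(-13))) = √(39643 + 2*(3 + (⅐)*(-13))/(-109 + 42)) = √(39643 + 2*(3 - 13/7)/(-67)) = √(39643 + 2*(8/7)*(-1/67)) = √(39643 - 16/469) = √(18592551/469) = 3*√968878491/469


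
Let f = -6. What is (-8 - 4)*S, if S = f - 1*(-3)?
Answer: 36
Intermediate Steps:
S = -3 (S = -6 - 1*(-3) = -6 + 3 = -3)
(-8 - 4)*S = (-8 - 4)*(-3) = -12*(-3) = 36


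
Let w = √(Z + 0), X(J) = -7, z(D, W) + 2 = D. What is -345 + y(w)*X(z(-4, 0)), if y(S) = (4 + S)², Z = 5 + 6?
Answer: -534 - 56*√11 ≈ -719.73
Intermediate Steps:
Z = 11
z(D, W) = -2 + D
w = √11 (w = √(11 + 0) = √11 ≈ 3.3166)
-345 + y(w)*X(z(-4, 0)) = -345 + (4 + √11)²*(-7) = -345 - 7*(4 + √11)²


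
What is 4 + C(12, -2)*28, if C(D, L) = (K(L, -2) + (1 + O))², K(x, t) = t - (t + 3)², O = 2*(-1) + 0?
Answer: 452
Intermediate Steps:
O = -2 (O = -2 + 0 = -2)
K(x, t) = t - (3 + t)²
C(D, L) = 16 (C(D, L) = ((-2 - (3 - 2)²) + (1 - 2))² = ((-2 - 1*1²) - 1)² = ((-2 - 1*1) - 1)² = ((-2 - 1) - 1)² = (-3 - 1)² = (-4)² = 16)
4 + C(12, -2)*28 = 4 + 16*28 = 4 + 448 = 452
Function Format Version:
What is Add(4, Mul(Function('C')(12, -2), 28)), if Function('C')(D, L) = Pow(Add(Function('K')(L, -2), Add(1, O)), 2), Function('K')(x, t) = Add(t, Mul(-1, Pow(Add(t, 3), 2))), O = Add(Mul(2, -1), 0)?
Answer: 452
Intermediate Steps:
O = -2 (O = Add(-2, 0) = -2)
Function('K')(x, t) = Add(t, Mul(-1, Pow(Add(3, t), 2)))
Function('C')(D, L) = 16 (Function('C')(D, L) = Pow(Add(Add(-2, Mul(-1, Pow(Add(3, -2), 2))), Add(1, -2)), 2) = Pow(Add(Add(-2, Mul(-1, Pow(1, 2))), -1), 2) = Pow(Add(Add(-2, Mul(-1, 1)), -1), 2) = Pow(Add(Add(-2, -1), -1), 2) = Pow(Add(-3, -1), 2) = Pow(-4, 2) = 16)
Add(4, Mul(Function('C')(12, -2), 28)) = Add(4, Mul(16, 28)) = Add(4, 448) = 452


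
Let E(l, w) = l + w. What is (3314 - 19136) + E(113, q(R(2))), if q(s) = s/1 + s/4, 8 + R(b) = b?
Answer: -31433/2 ≈ -15717.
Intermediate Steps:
R(b) = -8 + b
q(s) = 5*s/4 (q(s) = s*1 + s*(¼) = s + s/4 = 5*s/4)
(3314 - 19136) + E(113, q(R(2))) = (3314 - 19136) + (113 + 5*(-8 + 2)/4) = -15822 + (113 + (5/4)*(-6)) = -15822 + (113 - 15/2) = -15822 + 211/2 = -31433/2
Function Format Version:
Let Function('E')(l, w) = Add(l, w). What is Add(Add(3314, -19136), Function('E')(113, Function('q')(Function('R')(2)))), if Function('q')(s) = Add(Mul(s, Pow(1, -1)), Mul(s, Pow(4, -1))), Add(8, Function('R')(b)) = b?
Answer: Rational(-31433, 2) ≈ -15717.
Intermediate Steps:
Function('R')(b) = Add(-8, b)
Function('q')(s) = Mul(Rational(5, 4), s) (Function('q')(s) = Add(Mul(s, 1), Mul(s, Rational(1, 4))) = Add(s, Mul(Rational(1, 4), s)) = Mul(Rational(5, 4), s))
Add(Add(3314, -19136), Function('E')(113, Function('q')(Function('R')(2)))) = Add(Add(3314, -19136), Add(113, Mul(Rational(5, 4), Add(-8, 2)))) = Add(-15822, Add(113, Mul(Rational(5, 4), -6))) = Add(-15822, Add(113, Rational(-15, 2))) = Add(-15822, Rational(211, 2)) = Rational(-31433, 2)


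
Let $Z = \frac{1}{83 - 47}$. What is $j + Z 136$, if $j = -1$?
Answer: $\frac{25}{9} \approx 2.7778$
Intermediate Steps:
$Z = \frac{1}{36} \approx 0.027778$
$j + Z 136 = -1 + \frac{1}{36} \cdot 136 = -1 + \frac{34}{9} = \frac{25}{9}$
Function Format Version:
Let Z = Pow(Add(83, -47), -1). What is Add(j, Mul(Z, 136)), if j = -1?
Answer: Rational(25, 9) ≈ 2.7778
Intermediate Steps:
Z = Rational(1, 36) (Z = Pow(36, -1) = Rational(1, 36) ≈ 0.027778)
Add(j, Mul(Z, 136)) = Add(-1, Mul(Rational(1, 36), 136)) = Add(-1, Rational(34, 9)) = Rational(25, 9)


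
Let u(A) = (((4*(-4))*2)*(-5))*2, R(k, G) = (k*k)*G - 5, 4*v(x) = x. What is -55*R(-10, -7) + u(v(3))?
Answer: 39095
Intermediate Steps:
v(x) = x/4
R(k, G) = -5 + G*k**2 (R(k, G) = k**2*G - 5 = G*k**2 - 5 = -5 + G*k**2)
u(A) = 320 (u(A) = (-16*2*(-5))*2 = -32*(-5)*2 = 160*2 = 320)
-55*R(-10, -7) + u(v(3)) = -55*(-5 - 7*(-10)**2) + 320 = -55*(-5 - 7*100) + 320 = -55*(-5 - 700) + 320 = -55*(-705) + 320 = 38775 + 320 = 39095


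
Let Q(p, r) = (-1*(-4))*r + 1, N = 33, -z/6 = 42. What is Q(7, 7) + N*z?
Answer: -8287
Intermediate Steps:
z = -252 (z = -6*42 = -252)
Q(p, r) = 1 + 4*r (Q(p, r) = 4*r + 1 = 1 + 4*r)
Q(7, 7) + N*z = (1 + 4*7) + 33*(-252) = (1 + 28) - 8316 = 29 - 8316 = -8287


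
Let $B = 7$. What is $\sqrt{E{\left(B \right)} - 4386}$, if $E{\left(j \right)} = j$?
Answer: $i \sqrt{4379} \approx 66.174 i$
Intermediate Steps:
$\sqrt{E{\left(B \right)} - 4386} = \sqrt{7 - 4386} = \sqrt{-4379} = i \sqrt{4379}$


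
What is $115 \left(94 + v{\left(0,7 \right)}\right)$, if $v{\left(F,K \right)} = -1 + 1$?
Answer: $10810$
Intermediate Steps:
$v{\left(F,K \right)} = 0$
$115 \left(94 + v{\left(0,7 \right)}\right) = 115 \left(94 + 0\right) = 115 \cdot 94 = 10810$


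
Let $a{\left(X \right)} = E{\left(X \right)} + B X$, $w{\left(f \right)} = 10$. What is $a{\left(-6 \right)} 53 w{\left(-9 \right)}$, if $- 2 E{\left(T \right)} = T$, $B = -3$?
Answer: $11130$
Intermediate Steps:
$E{\left(T \right)} = - \frac{T}{2}$
$a{\left(X \right)} = - \frac{7 X}{2}$ ($a{\left(X \right)} = - \frac{X}{2} - 3 X = - \frac{7 X}{2}$)
$a{\left(-6 \right)} 53 w{\left(-9 \right)} = \left(- \frac{7}{2}\right) \left(-6\right) 53 \cdot 10 = 21 \cdot 53 \cdot 10 = 1113 \cdot 10 = 11130$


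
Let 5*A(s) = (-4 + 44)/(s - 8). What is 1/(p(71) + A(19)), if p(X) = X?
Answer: 11/789 ≈ 0.013942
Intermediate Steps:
A(s) = 8/(-8 + s) (A(s) = ((-4 + 44)/(s - 8))/5 = (40/(-8 + s))/5 = 8/(-8 + s))
1/(p(71) + A(19)) = 1/(71 + 8/(-8 + 19)) = 1/(71 + 8/11) = 1/(789/11) = 11/789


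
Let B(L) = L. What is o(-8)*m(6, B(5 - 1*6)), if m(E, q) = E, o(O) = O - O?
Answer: 0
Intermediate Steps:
o(O) = 0
o(-8)*m(6, B(5 - 1*6)) = 0*6 = 0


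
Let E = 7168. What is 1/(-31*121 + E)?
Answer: 1/3417 ≈ 0.00029265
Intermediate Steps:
1/(-31*121 + E) = 1/(-31*121 + 7168) = 1/(-3751 + 7168) = 1/3417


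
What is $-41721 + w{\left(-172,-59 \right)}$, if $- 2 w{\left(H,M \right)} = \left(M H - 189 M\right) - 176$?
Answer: $- \frac{104565}{2} \approx -52283.0$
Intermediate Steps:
$w{\left(H,M \right)} = 88 + \frac{189 M}{2} - \frac{H M}{2}$ ($w{\left(H,M \right)} = - \frac{\left(M H - 189 M\right) - 176}{2} = - \frac{\left(H M - 189 M\right) - 176}{2} = - \frac{\left(- 189 M + H M\right) - 176}{2} = - \frac{-176 - 189 M + H M}{2} = 88 + \frac{189 M}{2} - \frac{H M}{2}$)
$-41721 + w{\left(-172,-59 \right)} = -41721 + \left(88 + \frac{189}{2} \left(-59\right) - \left(-86\right) \left(-59\right)\right) = -41721 - \frac{21123}{2} = - \frac{104565}{2}$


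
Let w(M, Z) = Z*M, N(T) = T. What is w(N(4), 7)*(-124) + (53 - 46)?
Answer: -3465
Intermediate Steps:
w(M, Z) = M*Z
w(N(4), 7)*(-124) + (53 - 46) = (4*7)*(-124) + (53 - 46) = 28*(-124) + 7 = -3472 + 7 = -3465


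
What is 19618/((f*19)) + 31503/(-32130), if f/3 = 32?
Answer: 15912913/1627920 ≈ 9.7750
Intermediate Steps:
f = 96 (f = 3*32 = 96)
19618/((f*19)) + 31503/(-32130) = 19618/((96*19)) + 31503/(-32130) = 19618/1824 + 31503*(-1/32130) = 19618*(1/1824) - 10501/10710 = 9809/912 - 10501/10710 = 15912913/1627920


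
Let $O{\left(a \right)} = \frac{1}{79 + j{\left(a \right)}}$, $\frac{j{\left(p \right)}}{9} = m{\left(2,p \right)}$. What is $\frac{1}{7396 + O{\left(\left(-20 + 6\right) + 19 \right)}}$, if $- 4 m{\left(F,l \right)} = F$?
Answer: $\frac{149}{1102006} \approx 0.00013521$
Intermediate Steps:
$m{\left(F,l \right)} = - \frac{F}{4}$
$j{\left(p \right)} = - \frac{9}{2}$ ($j{\left(p \right)} = 9 \left(\left(- \frac{1}{4}\right) 2\right) = 9 \left(- \frac{1}{2}\right) = - \frac{9}{2}$)
$O{\left(a \right)} = \frac{2}{149}$ ($O{\left(a \right)} = \frac{1}{79 - \frac{9}{2}} = \frac{1}{\frac{149}{2}} = \frac{2}{149}$)
$\frac{1}{7396 + O{\left(\left(-20 + 6\right) + 19 \right)}} = \frac{1}{7396 + \frac{2}{149}} = \frac{1}{\frac{1102006}{149}} = \frac{149}{1102006}$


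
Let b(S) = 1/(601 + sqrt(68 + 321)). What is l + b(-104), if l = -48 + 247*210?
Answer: 18698000065/360812 - sqrt(389)/360812 ≈ 51822.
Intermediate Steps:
l = 51822 (l = -48 + 51870 = 51822)
b(S) = 1/(601 + sqrt(389))
l + b(-104) = 51822 + (601/360812 - sqrt(389)/360812) = 18698000065/360812 - sqrt(389)/360812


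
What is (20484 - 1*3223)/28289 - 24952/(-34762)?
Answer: 652947005/491691109 ≈ 1.3280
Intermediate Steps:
(20484 - 1*3223)/28289 - 24952/(-34762) = (20484 - 3223)*(1/28289) - 24952*(-1/34762) = 17261*(1/28289) + 12476/17381 = 17261/28289 + 12476/17381 = 652947005/491691109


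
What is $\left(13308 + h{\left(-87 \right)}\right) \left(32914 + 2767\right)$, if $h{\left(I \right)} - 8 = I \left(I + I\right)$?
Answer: $1015267174$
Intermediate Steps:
$h{\left(I \right)} = 8 + 2 I^{2}$ ($h{\left(I \right)} = 8 + I \left(I + I\right) = 8 + I 2 I = 8 + 2 I^{2}$)
$\left(13308 + h{\left(-87 \right)}\right) \left(32914 + 2767\right) = \left(13308 + \left(8 + 2 \left(-87\right)^{2}\right)\right) \left(32914 + 2767\right) = \left(13308 + \left(8 + 2 \cdot 7569\right)\right) 35681 = \left(13308 + \left(8 + 15138\right)\right) 35681 = \left(13308 + 15146\right) 35681 = 28454 \cdot 35681 = 1015267174$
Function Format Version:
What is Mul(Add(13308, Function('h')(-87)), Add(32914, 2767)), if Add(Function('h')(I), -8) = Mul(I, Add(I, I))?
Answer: 1015267174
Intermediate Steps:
Function('h')(I) = Add(8, Mul(2, Pow(I, 2))) (Function('h')(I) = Add(8, Mul(I, Add(I, I))) = Add(8, Mul(I, Mul(2, I))) = Add(8, Mul(2, Pow(I, 2))))
Mul(Add(13308, Function('h')(-87)), Add(32914, 2767)) = Mul(Add(13308, Add(8, Mul(2, Pow(-87, 2)))), Add(32914, 2767)) = Mul(Add(13308, Add(8, Mul(2, 7569))), 35681) = Mul(Add(13308, Add(8, 15138)), 35681) = Mul(Add(13308, 15146), 35681) = Mul(28454, 35681) = 1015267174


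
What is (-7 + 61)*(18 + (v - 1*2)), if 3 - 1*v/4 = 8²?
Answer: -12312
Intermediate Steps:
v = -244 (v = 12 - 4*8² = 12 - 4*64 = 12 - 256 = -244)
(-7 + 61)*(18 + (v - 1*2)) = (-7 + 61)*(18 + (-244 - 1*2)) = 54*(18 + (-244 - 2)) = 54*(18 - 246) = 54*(-228) = -12312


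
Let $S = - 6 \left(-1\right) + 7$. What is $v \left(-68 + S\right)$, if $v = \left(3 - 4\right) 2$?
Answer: $110$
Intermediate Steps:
$v = -2$ ($v = \left(-1\right) 2 = -2$)
$S = 13$ ($S = \left(-1\right) \left(-6\right) + 7 = 6 + 7 = 13$)
$v \left(-68 + S\right) = - 2 \left(-68 + 13\right) = \left(-2\right) \left(-55\right) = 110$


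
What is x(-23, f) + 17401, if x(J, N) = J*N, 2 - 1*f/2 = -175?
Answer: 9259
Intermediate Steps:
f = 354 (f = 4 - 2*(-175) = 4 + 350 = 354)
x(-23, f) + 17401 = -23*354 + 17401 = -8142 + 17401 = 9259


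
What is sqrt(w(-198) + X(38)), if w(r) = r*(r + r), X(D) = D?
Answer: sqrt(78446) ≈ 280.08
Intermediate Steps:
w(r) = 2*r**2 (w(r) = r*(2*r) = 2*r**2)
sqrt(w(-198) + X(38)) = sqrt(2*(-198)**2 + 38) = sqrt(2*39204 + 38) = sqrt(78408 + 38) = sqrt(78446)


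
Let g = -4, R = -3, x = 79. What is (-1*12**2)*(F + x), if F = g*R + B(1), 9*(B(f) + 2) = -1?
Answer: -12800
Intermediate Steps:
B(f) = -19/9 (B(f) = -2 + (1/9)*(-1) = -2 - 1/9 = -19/9)
F = 89/9 (F = -4*(-3) - 19/9 = 12 - 19/9 = 89/9 ≈ 9.8889)
(-1*12**2)*(F + x) = (-1*12**2)*(89/9 + 79) = -1*144*(800/9) = -144*800/9 = -12800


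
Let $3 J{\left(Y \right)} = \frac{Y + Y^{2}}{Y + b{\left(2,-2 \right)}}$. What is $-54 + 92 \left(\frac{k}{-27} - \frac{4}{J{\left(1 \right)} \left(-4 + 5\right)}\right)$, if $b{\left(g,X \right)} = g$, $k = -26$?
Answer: $- \frac{43778}{27} \approx -1621.4$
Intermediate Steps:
$J{\left(Y \right)} = \frac{Y + Y^{2}}{3 \left(2 + Y\right)}$ ($J{\left(Y \right)} = \frac{\left(Y + Y^{2}\right) \frac{1}{Y + 2}}{3} = \frac{\left(Y + Y^{2}\right) \frac{1}{2 + Y}}{3} = \frac{\frac{1}{2 + Y} \left(Y + Y^{2}\right)}{3} = \frac{Y + Y^{2}}{3 \left(2 + Y\right)}$)
$-54 + 92 \left(\frac{k}{-27} - \frac{4}{J{\left(1 \right)} \left(-4 + 5\right)}\right) = -54 + 92 \left(- \frac{26}{-27} - \frac{4}{\frac{1}{3} \cdot 1 \frac{1}{2 + 1} \left(1 + 1\right) \left(-4 + 5\right)}\right) = -54 + 92 \left(\left(-26\right) \left(- \frac{1}{27}\right) - \frac{4}{\frac{1}{3} \cdot 1 \cdot \frac{1}{3} \cdot 2 \cdot 1}\right) = -54 + 92 \left(\frac{26}{27} - \frac{4}{\frac{1}{3} \cdot 1 \cdot \frac{1}{3} \cdot 2 \cdot 1}\right) = -54 + 92 \left(\frac{26}{27} - \frac{4}{\frac{2}{9} \cdot 1}\right) = -54 + 92 \left(\frac{26}{27} - \frac{4}{\frac{2}{9}}\right) = -54 + 92 \left(\frac{26}{27} - 18\right) = -54 + 92 \left(- \frac{460}{27}\right) = -54 - \frac{42320}{27} = - \frac{43778}{27}$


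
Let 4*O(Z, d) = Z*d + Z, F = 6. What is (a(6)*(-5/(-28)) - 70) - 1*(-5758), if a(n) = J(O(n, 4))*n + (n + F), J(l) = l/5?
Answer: 22767/4 ≈ 5691.8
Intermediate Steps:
O(Z, d) = Z/4 + Z*d/4 (O(Z, d) = (Z*d + Z)/4 = (Z + Z*d)/4 = Z/4 + Z*d/4)
J(l) = l/5 (J(l) = l*(1/5) = l/5)
a(n) = 6 + n + n**2/4 (a(n) = ((n*(1 + 4)/4)/5)*n + (n + 6) = (((1/4)*n*5)/5)*n + (6 + n) = ((5*n/4)/5)*n + (6 + n) = (n/4)*n + (6 + n) = n**2/4 + (6 + n) = 6 + n + n**2/4)
(a(6)*(-5/(-28)) - 70) - 1*(-5758) = ((6 + 6 + (1/4)*6**2)*(-5/(-28)) - 70) - 1*(-5758) = ((6 + 6 + (1/4)*36)*(-5*(-1/28)) - 70) + 5758 = ((6 + 6 + 9)*(5/28) - 70) + 5758 = (21*(5/28) - 70) + 5758 = (15/4 - 70) + 5758 = -265/4 + 5758 = 22767/4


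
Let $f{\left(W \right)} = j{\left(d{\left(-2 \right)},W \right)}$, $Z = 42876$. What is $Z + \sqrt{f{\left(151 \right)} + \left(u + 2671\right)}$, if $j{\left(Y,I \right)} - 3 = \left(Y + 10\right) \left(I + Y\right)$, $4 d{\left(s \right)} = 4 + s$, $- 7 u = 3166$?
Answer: $42876 + \frac{3 \sqrt{83027}}{14} \approx 42938.0$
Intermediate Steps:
$u = - \frac{3166}{7}$ ($u = \left(- \frac{1}{7}\right) 3166 = - \frac{3166}{7} \approx -452.29$)
$d{\left(s \right)} = 1 + \frac{s}{4}$ ($d{\left(s \right)} = \frac{4 + s}{4} = 1 + \frac{s}{4}$)
$j{\left(Y,I \right)} = 3 + \left(10 + Y\right) \left(I + Y\right)$ ($j{\left(Y,I \right)} = 3 + \left(Y + 10\right) \left(I + Y\right) = 3 + \left(10 + Y\right) \left(I + Y\right)$)
$f{\left(W \right)} = \frac{33}{4} + \frac{21 W}{2}$ ($f{\left(W \right)} = 3 + \left(1 + \frac{1}{4} \left(-2\right)\right)^{2} + 10 W + 10 \left(1 + \frac{1}{4} \left(-2\right)\right) + W \left(1 + \frac{1}{4} \left(-2\right)\right) = 3 + \left(1 - \frac{1}{2}\right)^{2} + 10 W + 10 \left(1 - \frac{1}{2}\right) + W \left(1 - \frac{1}{2}\right) = 3 + \left(\frac{1}{2}\right)^{2} + 10 W + 10 \cdot \frac{1}{2} + W \frac{1}{2} = 3 + \frac{1}{4} + 10 W + 5 + \frac{W}{2} = \frac{33}{4} + \frac{21 W}{2}$)
$Z + \sqrt{f{\left(151 \right)} + \left(u + 2671\right)} = 42876 + \sqrt{\left(\frac{33}{4} + \frac{21}{2} \cdot 151\right) + \left(- \frac{3166}{7} + 2671\right)} = 42876 + \sqrt{\left(\frac{33}{4} + \frac{3171}{2}\right) + \frac{15531}{7}} = 42876 + \sqrt{\frac{6375}{4} + \frac{15531}{7}} = 42876 + \sqrt{\frac{106749}{28}} = 42876 + \frac{3 \sqrt{83027}}{14}$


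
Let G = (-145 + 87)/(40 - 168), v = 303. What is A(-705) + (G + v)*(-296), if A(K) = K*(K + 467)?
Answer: 623743/8 ≈ 77968.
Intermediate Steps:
G = 29/64 (G = -58/(-128) = -58*(-1/128) = 29/64 ≈ 0.45313)
A(K) = K*(467 + K)
A(-705) + (G + v)*(-296) = -705*(467 - 705) + (29/64 + 303)*(-296) = -705*(-238) + (19421/64)*(-296) = 167790 - 718577/8 = 623743/8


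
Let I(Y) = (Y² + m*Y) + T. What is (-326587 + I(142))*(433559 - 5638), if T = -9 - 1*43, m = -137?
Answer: -139471863609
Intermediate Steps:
T = -52 (T = -9 - 43 = -52)
I(Y) = -52 + Y² - 137*Y (I(Y) = (Y² - 137*Y) - 52 = -52 + Y² - 137*Y)
(-326587 + I(142))*(433559 - 5638) = (-326587 + (-52 + 142² - 137*142))*(433559 - 5638) = (-326587 + (-52 + 20164 - 19454))*427921 = (-326587 + 658)*427921 = -325929*427921 = -139471863609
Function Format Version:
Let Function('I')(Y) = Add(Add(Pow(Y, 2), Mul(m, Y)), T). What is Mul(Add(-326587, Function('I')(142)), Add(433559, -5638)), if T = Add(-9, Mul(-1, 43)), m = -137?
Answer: -139471863609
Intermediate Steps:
T = -52 (T = Add(-9, -43) = -52)
Function('I')(Y) = Add(-52, Pow(Y, 2), Mul(-137, Y)) (Function('I')(Y) = Add(Add(Pow(Y, 2), Mul(-137, Y)), -52) = Add(-52, Pow(Y, 2), Mul(-137, Y)))
Mul(Add(-326587, Function('I')(142)), Add(433559, -5638)) = Mul(Add(-326587, Add(-52, Pow(142, 2), Mul(-137, 142))), Add(433559, -5638)) = Mul(Add(-326587, Add(-52, 20164, -19454)), 427921) = Mul(Add(-326587, 658), 427921) = Mul(-325929, 427921) = -139471863609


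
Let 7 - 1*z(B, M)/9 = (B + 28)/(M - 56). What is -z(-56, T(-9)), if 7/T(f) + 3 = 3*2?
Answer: -1341/23 ≈ -58.304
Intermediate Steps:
T(f) = 7/3 (T(f) = 7/(-3 + 3*2) = 7/(-3 + 6) = 7/3)
z(B, M) = 63 - 9*(28 + B)/(-56 + M) (z(B, M) = 63 - 9*(B + 28)/(M - 56) = 63 - 9*(28 + B)/(-56 + M))
-z(-56, T(-9)) = -9*(-420 - 1*(-56) + 7*(7/3))/(-56 + 7/3) = -9*(-420 + 56 + 49/3)/(-161/3) = -9*(-3)*(-1043)/(161*3) = -1*1341/23 = -1341/23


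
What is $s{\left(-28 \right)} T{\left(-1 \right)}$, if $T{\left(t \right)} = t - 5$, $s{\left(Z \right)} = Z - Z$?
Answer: $0$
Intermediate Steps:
$s{\left(Z \right)} = 0$
$T{\left(t \right)} = -5 + t$ ($T{\left(t \right)} = t - 5 = -5 + t$)
$s{\left(-28 \right)} T{\left(-1 \right)} = 0 \left(-5 - 1\right) = 0 \left(-6\right) = 0$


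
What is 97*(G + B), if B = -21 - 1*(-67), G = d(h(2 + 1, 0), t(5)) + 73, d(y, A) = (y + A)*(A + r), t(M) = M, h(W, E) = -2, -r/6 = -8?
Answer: 26966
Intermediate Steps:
r = 48 (r = -6*(-8) = 48)
d(y, A) = (48 + A)*(A + y) (d(y, A) = (y + A)*(A + 48) = (A + y)*(48 + A) = (48 + A)*(A + y))
G = 232 (G = (5² + 48*5 + 48*(-2) + 5*(-2)) + 73 = (25 + 240 - 96 - 10) + 73 = 159 + 73 = 232)
B = 46 (B = -21 + 67 = 46)
97*(G + B) = 97*(232 + 46) = 97*278 = 26966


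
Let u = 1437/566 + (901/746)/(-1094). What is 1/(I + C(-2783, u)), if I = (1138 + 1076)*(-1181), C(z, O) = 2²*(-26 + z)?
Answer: -1/2625970 ≈ -3.8081e-7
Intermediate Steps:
u = 586130111/230963092 (u = 1437*(1/566) + (901*(1/746))*(-1/1094) = 1437/566 + (901/746)*(-1/1094) = 1437/566 - 901/816124 = 586130111/230963092 ≈ 2.5378)
C(z, O) = -104 + 4*z (C(z, O) = 4*(-26 + z) = -104 + 4*z)
I = -2614734 (I = 2214*(-1181) = -2614734)
1/(I + C(-2783, u)) = 1/(-2614734 + (-104 + 4*(-2783))) = 1/(-2614734 + (-104 - 11132)) = 1/(-2614734 - 11236) = 1/(-2625970) = -1/2625970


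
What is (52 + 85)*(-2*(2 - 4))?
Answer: 548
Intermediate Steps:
(52 + 85)*(-2*(2 - 4)) = 137*(-2*(-2)) = 137*4 = 548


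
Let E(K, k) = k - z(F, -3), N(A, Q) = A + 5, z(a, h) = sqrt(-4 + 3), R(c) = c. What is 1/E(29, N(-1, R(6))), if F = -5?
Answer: 4/17 + I/17 ≈ 0.23529 + 0.058824*I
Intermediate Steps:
z(a, h) = I (z(a, h) = sqrt(-1) = I)
N(A, Q) = 5 + A
E(K, k) = k - I
1/E(29, N(-1, R(6))) = 1/((5 - 1) - I) = 1/(4 - I) = (4 + I)/17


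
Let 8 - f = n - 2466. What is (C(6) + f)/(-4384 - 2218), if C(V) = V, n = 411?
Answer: -2069/6602 ≈ -0.31339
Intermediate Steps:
f = 2063 (f = 8 - (411 - 2466) = 8 - 1*(-2055) = 8 + 2055 = 2063)
(C(6) + f)/(-4384 - 2218) = (6 + 2063)/(-4384 - 2218) = 2069/(-6602) = 2069*(-1/6602) = -2069/6602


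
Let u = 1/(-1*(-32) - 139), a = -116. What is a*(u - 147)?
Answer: 1824680/107 ≈ 17053.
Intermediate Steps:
u = -1/107 (u = 1/(32 - 139) = 1/(-107) = -1/107 ≈ -0.0093458)
a*(u - 147) = -116*(-1/107 - 147) = -116*(-15730/107) = 1824680/107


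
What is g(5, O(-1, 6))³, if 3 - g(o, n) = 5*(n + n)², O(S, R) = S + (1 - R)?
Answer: -368601813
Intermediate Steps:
O(S, R) = 1 + S - R
g(o, n) = 3 - 20*n² (g(o, n) = 3 - 5*(n + n)² = 3 - 5*(2*n)² = 3 - 5*4*n² = 3 - 20*n²)
g(5, O(-1, 6))³ = (3 - 20*(1 - 1 - 1*6)²)³ = (3 - 20*(1 - 1 - 6)²)³ = (3 - 20*(-6)²)³ = (3 - 20*36)³ = (3 - 720)³ = (-717)³ = -368601813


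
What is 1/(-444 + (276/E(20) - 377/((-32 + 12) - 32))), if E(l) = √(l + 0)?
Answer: -34940/14955341 - 2208*√5/14955341 ≈ -0.0026664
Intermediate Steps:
E(l) = √l
1/(-444 + (276/E(20) - 377/((-32 + 12) - 32))) = 1/(-444 + (276/(√20) - 377/((-32 + 12) - 32))) = 1/(-444 + (276/((2*√5)) - 377/(-20 - 32))) = 1/(-444 + (276*(√5/10) - 377/(-52))) = 1/(-444 + (138*√5/5 - 377*(-1/52))) = 1/(-444 + (138*√5/5 + 29/4)) = 1/(-444 + (29/4 + 138*√5/5)) = 1/(-1747/4 + 138*√5/5)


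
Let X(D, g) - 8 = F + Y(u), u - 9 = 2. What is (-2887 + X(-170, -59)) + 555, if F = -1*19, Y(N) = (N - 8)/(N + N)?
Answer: -51543/22 ≈ -2342.9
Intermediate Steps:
u = 11 (u = 9 + 2 = 11)
Y(N) = (-8 + N)/(2*N) (Y(N) = (-8 + N)/((2*N)) = (-8 + N)*(1/(2*N)) = (-8 + N)/(2*N))
F = -19
X(D, g) = -239/22 (X(D, g) = 8 + (-19 + (1/2)*(-8 + 11)/11) = 8 + (-19 + (1/2)*(1/11)*3) = 8 + (-19 + 3/22) = 8 - 415/22 = -239/22)
(-2887 + X(-170, -59)) + 555 = (-2887 - 239/22) + 555 = -63753/22 + 555 = -51543/22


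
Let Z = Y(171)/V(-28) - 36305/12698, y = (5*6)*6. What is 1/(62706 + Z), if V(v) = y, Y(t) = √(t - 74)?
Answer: 81892656653585400/5134926787865397990203 - 7255764180*√97/5134926787865397990203 ≈ 1.5948e-5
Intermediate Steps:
y = 180 (y = 30*6 = 180)
Y(t) = √(-74 + t)
V(v) = 180
Z = -36305/12698 + √97/180 (Z = √(-74 + 171)/180 - 36305/12698 = √97*(1/180) - 36305*1/12698 = √97/180 - 36305/12698 = -36305/12698 + √97/180 ≈ -2.8044)
1/(62706 + Z) = 1/(62706 + (-36305/12698 + √97/180)) = 1/(796204483/12698 + √97/180)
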